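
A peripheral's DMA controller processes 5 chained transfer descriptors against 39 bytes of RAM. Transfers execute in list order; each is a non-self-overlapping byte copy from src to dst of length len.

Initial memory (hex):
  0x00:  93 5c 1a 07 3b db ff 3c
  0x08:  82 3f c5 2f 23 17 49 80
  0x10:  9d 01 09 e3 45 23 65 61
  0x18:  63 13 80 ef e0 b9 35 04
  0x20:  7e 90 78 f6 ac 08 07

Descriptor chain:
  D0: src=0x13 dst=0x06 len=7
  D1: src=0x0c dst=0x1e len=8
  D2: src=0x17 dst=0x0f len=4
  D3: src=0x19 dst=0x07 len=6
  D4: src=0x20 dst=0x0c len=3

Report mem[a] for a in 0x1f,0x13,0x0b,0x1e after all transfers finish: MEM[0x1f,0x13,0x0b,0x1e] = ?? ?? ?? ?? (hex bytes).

MEM[0x1f,0x13,0x0b,0x1e] = 17 e3 b9 13

[0] 0x13->0x06 len=7 : e3 45 23 65 61 63 13
[1] 0x0c->0x1e len=8 : 13 17 49 80 9d 01 09 e3
[2] 0x17->0x0f len=4 : 61 63 13 80
[3] 0x19->0x07 len=6 : 13 80 ef e0 b9 13
[4] 0x20->0x0c len=3 : 49 80 9d
query mem[0x1f]=0x17, mem[0x13]=0xe3, mem[0x0b]=0xb9, mem[0x1e]=0x13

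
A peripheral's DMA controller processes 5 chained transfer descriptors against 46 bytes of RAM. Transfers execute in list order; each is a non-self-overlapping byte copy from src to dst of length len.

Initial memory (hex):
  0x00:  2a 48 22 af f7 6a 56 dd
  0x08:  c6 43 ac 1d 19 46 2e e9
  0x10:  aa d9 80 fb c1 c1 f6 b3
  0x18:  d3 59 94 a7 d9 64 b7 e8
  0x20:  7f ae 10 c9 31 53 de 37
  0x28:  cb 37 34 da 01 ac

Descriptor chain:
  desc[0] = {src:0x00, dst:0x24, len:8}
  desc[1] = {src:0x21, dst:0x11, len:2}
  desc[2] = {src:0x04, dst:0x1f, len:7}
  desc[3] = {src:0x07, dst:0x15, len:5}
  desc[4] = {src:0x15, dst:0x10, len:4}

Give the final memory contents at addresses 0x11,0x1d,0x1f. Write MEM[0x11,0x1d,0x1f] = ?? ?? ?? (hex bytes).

  after D0: wrote 8B at 0x24 = 2a4822aff76a56dd
  after D1: wrote 2B at 0x11 = ae10
  after D2: wrote 7B at 0x1f = f76a56ddc643ac
  after D3: wrote 5B at 0x15 = ddc643ac1d
  after D4: wrote 4B at 0x10 = ddc643ac
query mem[0x11]=0xc6, mem[0x1d]=0x64, mem[0x1f]=0xf7

MEM[0x11,0x1d,0x1f] = c6 64 f7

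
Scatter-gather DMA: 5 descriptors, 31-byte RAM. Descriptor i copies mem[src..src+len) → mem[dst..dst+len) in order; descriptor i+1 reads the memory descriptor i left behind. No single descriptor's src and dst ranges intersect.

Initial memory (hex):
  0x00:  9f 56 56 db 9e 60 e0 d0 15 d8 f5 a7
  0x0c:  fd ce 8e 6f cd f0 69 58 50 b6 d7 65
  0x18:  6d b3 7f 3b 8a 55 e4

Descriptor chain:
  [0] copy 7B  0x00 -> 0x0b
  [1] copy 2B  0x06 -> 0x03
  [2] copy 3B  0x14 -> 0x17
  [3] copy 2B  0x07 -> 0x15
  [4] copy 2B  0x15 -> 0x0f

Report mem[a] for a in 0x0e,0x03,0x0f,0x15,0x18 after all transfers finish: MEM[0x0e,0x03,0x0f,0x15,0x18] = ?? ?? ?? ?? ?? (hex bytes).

MEM[0x0e,0x03,0x0f,0x15,0x18] = db e0 d0 d0 b6

D0: mem[0x0b..0x11] <- [9f 56 56 db 9e 60 e0]
D1: mem[0x03..0x04] <- [e0 d0]
D2: mem[0x17..0x19] <- [50 b6 d7]
D3: mem[0x15..0x16] <- [d0 15]
D4: mem[0x0f..0x10] <- [d0 15]
query mem[0x0e]=0xdb, mem[0x03]=0xe0, mem[0x0f]=0xd0, mem[0x15]=0xd0, mem[0x18]=0xb6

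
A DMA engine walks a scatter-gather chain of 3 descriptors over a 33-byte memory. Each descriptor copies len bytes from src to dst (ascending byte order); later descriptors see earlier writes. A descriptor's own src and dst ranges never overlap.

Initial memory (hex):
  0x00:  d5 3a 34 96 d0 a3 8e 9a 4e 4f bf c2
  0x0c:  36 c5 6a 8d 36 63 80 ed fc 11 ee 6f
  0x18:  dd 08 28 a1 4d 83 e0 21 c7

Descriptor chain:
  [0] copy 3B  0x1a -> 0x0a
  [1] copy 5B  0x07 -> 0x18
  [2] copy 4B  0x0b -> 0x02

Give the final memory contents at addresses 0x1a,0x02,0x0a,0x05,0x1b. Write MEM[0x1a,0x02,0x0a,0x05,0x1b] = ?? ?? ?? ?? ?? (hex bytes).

  after D0: wrote 3B at 0x0a = 28a14d
  after D1: wrote 5B at 0x18 = 9a4e4f28a1
  after D2: wrote 4B at 0x02 = a14dc56a
query mem[0x1a]=0x4f, mem[0x02]=0xa1, mem[0x0a]=0x28, mem[0x05]=0x6a, mem[0x1b]=0x28

MEM[0x1a,0x02,0x0a,0x05,0x1b] = 4f a1 28 6a 28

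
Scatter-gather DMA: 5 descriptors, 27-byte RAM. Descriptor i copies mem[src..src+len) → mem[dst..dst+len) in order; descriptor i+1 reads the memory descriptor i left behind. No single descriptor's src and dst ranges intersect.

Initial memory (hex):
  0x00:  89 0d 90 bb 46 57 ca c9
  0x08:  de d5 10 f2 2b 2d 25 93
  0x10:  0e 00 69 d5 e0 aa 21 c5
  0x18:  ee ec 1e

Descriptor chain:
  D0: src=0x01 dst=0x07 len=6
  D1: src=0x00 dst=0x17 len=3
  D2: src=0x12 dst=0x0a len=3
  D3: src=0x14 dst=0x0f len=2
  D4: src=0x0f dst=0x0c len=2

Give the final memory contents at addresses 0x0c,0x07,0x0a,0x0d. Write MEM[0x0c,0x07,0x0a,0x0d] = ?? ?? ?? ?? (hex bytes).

MEM[0x0c,0x07,0x0a,0x0d] = e0 0d 69 aa

D0: mem[0x07..0x0c] <- [0d 90 bb 46 57 ca]
D1: mem[0x17..0x19] <- [89 0d 90]
D2: mem[0x0a..0x0c] <- [69 d5 e0]
D3: mem[0x0f..0x10] <- [e0 aa]
D4: mem[0x0c..0x0d] <- [e0 aa]
query mem[0x0c]=0xe0, mem[0x07]=0x0d, mem[0x0a]=0x69, mem[0x0d]=0xaa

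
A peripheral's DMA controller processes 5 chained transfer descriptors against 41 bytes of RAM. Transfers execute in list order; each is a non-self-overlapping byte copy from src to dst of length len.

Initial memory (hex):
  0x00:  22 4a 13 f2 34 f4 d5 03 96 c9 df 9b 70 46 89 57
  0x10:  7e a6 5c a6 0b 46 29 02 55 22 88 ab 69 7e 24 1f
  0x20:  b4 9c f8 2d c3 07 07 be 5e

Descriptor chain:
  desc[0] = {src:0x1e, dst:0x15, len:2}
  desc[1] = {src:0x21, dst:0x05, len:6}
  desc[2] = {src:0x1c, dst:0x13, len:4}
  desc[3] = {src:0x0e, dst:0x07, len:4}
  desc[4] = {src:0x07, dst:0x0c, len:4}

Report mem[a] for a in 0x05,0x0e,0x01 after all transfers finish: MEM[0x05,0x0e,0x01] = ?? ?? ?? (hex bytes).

MEM[0x05,0x0e,0x01] = 9c 7e 4a

D0: mem[0x15..0x16] <- [24 1f]
D1: mem[0x05..0x0a] <- [9c f8 2d c3 07 07]
D2: mem[0x13..0x16] <- [69 7e 24 1f]
D3: mem[0x07..0x0a] <- [89 57 7e a6]
D4: mem[0x0c..0x0f] <- [89 57 7e a6]
query mem[0x05]=0x9c, mem[0x0e]=0x7e, mem[0x01]=0x4a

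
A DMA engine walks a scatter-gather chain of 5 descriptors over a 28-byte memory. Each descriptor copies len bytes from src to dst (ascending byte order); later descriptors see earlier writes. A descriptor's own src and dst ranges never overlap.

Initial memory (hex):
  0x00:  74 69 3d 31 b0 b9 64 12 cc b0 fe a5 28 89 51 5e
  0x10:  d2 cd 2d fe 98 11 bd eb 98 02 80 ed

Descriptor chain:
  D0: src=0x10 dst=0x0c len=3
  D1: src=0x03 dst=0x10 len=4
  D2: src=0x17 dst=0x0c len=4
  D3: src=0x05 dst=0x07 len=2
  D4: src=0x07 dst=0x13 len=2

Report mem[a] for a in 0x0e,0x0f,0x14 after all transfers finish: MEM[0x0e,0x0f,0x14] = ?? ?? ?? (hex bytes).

D0: mem[0x0c..0x0e] <- [d2 cd 2d]
D1: mem[0x10..0x13] <- [31 b0 b9 64]
D2: mem[0x0c..0x0f] <- [eb 98 02 80]
D3: mem[0x07..0x08] <- [b9 64]
D4: mem[0x13..0x14] <- [b9 64]
query mem[0x0e]=0x02, mem[0x0f]=0x80, mem[0x14]=0x64

MEM[0x0e,0x0f,0x14] = 02 80 64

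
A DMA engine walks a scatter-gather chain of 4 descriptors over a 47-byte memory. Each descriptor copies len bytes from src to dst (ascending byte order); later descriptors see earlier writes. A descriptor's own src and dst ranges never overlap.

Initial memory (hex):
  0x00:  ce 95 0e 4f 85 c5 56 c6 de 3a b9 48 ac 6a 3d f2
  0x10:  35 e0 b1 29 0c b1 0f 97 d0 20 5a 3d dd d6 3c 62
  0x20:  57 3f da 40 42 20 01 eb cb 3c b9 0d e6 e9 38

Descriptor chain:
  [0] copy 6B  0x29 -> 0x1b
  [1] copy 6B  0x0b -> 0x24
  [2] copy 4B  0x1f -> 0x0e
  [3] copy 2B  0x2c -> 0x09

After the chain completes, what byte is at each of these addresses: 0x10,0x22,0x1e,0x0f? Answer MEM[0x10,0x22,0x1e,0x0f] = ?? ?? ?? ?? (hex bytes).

#0 dst[0x1b+6] := {0x3c,0xb9,0x0d,0xe6,0xe9,0x38}
#1 dst[0x24+6] := {0x48,0xac,0x6a,0x3d,0xf2,0x35}
#2 dst[0x0e+4] := {0xe9,0x38,0x3f,0xda}
#3 dst[0x09+2] := {0xe6,0xe9}
query mem[0x10]=0x3f, mem[0x22]=0xda, mem[0x1e]=0xe6, mem[0x0f]=0x38

MEM[0x10,0x22,0x1e,0x0f] = 3f da e6 38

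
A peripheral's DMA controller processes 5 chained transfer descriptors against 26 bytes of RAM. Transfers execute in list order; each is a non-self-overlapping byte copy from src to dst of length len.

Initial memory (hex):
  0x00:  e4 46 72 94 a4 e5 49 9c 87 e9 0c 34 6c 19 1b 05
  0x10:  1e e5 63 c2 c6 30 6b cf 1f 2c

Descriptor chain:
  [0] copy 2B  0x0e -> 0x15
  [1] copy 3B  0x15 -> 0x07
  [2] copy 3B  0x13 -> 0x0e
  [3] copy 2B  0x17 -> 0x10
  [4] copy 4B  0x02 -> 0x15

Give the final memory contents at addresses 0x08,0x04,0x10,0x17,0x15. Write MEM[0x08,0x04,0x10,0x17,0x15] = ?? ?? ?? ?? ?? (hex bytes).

D0: mem[0x15..0x16] <- [1b 05]
D1: mem[0x07..0x09] <- [1b 05 cf]
D2: mem[0x0e..0x10] <- [c2 c6 1b]
D3: mem[0x10..0x11] <- [cf 1f]
D4: mem[0x15..0x18] <- [72 94 a4 e5]
query mem[0x08]=0x05, mem[0x04]=0xa4, mem[0x10]=0xcf, mem[0x17]=0xa4, mem[0x15]=0x72

MEM[0x08,0x04,0x10,0x17,0x15] = 05 a4 cf a4 72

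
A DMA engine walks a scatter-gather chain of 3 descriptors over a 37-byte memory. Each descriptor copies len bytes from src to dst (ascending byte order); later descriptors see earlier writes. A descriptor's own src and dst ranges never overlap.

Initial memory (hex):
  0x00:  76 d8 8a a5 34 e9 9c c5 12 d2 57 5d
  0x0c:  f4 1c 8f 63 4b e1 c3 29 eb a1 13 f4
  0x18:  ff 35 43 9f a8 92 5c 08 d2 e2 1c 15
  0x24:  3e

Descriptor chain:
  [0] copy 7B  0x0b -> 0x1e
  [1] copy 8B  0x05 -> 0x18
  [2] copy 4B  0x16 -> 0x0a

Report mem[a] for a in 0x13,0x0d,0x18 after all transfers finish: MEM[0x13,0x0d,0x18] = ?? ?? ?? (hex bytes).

D0: mem[0x1e..0x24] <- [5d f4 1c 8f 63 4b e1]
D1: mem[0x18..0x1f] <- [e9 9c c5 12 d2 57 5d f4]
D2: mem[0x0a..0x0d] <- [13 f4 e9 9c]
query mem[0x13]=0x29, mem[0x0d]=0x9c, mem[0x18]=0xe9

MEM[0x13,0x0d,0x18] = 29 9c e9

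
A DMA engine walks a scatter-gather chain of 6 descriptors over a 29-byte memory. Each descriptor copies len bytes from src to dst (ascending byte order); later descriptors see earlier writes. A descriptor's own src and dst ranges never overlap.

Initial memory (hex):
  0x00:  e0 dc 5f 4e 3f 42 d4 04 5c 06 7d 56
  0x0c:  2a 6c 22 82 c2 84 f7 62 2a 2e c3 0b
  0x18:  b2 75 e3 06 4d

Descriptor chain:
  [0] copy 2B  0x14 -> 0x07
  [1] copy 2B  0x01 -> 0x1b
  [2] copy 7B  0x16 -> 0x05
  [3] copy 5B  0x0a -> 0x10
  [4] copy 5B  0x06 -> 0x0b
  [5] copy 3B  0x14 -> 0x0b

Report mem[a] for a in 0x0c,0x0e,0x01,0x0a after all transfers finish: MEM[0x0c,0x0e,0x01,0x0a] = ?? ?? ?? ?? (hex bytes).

#0 dst[0x07+2] := {0x2a,0x2e}
#1 dst[0x1b+2] := {0xdc,0x5f}
#2 dst[0x05+7] := {0xc3,0x0b,0xb2,0x75,0xe3,0xdc,0x5f}
#3 dst[0x10+5] := {0xdc,0x5f,0x2a,0x6c,0x22}
#4 dst[0x0b+5] := {0x0b,0xb2,0x75,0xe3,0xdc}
#5 dst[0x0b+3] := {0x22,0x2e,0xc3}
query mem[0x0c]=0x2e, mem[0x0e]=0xe3, mem[0x01]=0xdc, mem[0x0a]=0xdc

MEM[0x0c,0x0e,0x01,0x0a] = 2e e3 dc dc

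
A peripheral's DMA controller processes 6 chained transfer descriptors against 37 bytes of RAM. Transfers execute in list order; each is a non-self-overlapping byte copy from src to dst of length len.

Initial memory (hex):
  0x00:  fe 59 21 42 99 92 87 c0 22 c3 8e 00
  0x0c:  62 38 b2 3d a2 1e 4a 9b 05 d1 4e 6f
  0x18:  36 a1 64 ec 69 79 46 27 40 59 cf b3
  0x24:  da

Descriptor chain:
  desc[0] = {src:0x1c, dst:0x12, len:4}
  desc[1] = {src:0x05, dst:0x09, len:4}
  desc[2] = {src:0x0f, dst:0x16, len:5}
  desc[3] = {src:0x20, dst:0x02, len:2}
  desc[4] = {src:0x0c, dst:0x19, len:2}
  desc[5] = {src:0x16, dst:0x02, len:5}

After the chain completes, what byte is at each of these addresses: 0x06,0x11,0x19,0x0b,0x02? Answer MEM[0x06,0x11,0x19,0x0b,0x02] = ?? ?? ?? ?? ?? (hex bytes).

MEM[0x06,0x11,0x19,0x0b,0x02] = 38 1e 22 c0 3d

[0] 0x1c->0x12 len=4 : 69 79 46 27
[1] 0x05->0x09 len=4 : 92 87 c0 22
[2] 0x0f->0x16 len=5 : 3d a2 1e 69 79
[3] 0x20->0x02 len=2 : 40 59
[4] 0x0c->0x19 len=2 : 22 38
[5] 0x16->0x02 len=5 : 3d a2 1e 22 38
query mem[0x06]=0x38, mem[0x11]=0x1e, mem[0x19]=0x22, mem[0x0b]=0xc0, mem[0x02]=0x3d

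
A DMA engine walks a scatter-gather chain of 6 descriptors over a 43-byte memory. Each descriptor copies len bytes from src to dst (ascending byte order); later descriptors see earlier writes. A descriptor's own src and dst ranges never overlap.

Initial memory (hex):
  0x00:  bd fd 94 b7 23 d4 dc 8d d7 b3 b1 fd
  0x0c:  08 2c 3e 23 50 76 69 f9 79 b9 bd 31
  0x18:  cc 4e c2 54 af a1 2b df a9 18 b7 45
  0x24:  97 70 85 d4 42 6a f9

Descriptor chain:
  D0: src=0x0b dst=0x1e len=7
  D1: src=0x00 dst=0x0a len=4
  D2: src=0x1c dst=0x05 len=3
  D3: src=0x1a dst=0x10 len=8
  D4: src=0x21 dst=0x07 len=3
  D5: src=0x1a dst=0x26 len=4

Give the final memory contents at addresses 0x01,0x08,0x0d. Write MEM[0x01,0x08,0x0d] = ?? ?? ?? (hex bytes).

MEM[0x01,0x08,0x0d] = fd 23 b7

#0 dst[0x1e+7] := {0xfd,0x08,0x2c,0x3e,0x23,0x50,0x76}
#1 dst[0x0a+4] := {0xbd,0xfd,0x94,0xb7}
#2 dst[0x05+3] := {0xaf,0xa1,0xfd}
#3 dst[0x10+8] := {0xc2,0x54,0xaf,0xa1,0xfd,0x08,0x2c,0x3e}
#4 dst[0x07+3] := {0x3e,0x23,0x50}
#5 dst[0x26+4] := {0xc2,0x54,0xaf,0xa1}
query mem[0x01]=0xfd, mem[0x08]=0x23, mem[0x0d]=0xb7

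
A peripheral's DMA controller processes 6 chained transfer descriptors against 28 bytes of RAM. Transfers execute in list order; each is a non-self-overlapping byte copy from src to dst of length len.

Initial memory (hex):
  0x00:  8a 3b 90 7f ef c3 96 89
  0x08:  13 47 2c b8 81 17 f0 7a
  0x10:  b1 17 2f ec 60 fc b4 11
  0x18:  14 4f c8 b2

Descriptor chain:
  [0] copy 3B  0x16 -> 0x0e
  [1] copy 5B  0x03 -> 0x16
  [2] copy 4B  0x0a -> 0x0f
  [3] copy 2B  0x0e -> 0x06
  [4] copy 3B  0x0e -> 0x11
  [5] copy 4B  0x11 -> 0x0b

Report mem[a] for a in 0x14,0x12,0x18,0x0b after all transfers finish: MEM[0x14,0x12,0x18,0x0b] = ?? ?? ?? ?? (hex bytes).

  after D0: wrote 3B at 0x0e = b41114
  after D1: wrote 5B at 0x16 = 7fefc39689
  after D2: wrote 4B at 0x0f = 2cb88117
  after D3: wrote 2B at 0x06 = b42c
  after D4: wrote 3B at 0x11 = b42cb8
  after D5: wrote 4B at 0x0b = b42cb860
query mem[0x14]=0x60, mem[0x12]=0x2c, mem[0x18]=0xc3, mem[0x0b]=0xb4

MEM[0x14,0x12,0x18,0x0b] = 60 2c c3 b4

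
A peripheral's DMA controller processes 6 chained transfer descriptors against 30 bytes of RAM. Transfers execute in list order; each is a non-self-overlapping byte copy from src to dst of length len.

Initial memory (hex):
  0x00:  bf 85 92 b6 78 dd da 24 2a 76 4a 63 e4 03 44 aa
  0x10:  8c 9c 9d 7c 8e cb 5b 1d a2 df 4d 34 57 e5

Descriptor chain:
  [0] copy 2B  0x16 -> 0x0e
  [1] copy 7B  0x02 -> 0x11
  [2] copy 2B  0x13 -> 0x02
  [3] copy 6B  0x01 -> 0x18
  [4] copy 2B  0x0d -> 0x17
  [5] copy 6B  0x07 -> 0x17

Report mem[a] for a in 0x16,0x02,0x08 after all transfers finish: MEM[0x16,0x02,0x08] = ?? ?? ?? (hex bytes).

D0: mem[0x0e..0x0f] <- [5b 1d]
D1: mem[0x11..0x17] <- [92 b6 78 dd da 24 2a]
D2: mem[0x02..0x03] <- [78 dd]
D3: mem[0x18..0x1d] <- [85 78 dd 78 dd da]
D4: mem[0x17..0x18] <- [03 5b]
D5: mem[0x17..0x1c] <- [24 2a 76 4a 63 e4]
query mem[0x16]=0x24, mem[0x02]=0x78, mem[0x08]=0x2a

MEM[0x16,0x02,0x08] = 24 78 2a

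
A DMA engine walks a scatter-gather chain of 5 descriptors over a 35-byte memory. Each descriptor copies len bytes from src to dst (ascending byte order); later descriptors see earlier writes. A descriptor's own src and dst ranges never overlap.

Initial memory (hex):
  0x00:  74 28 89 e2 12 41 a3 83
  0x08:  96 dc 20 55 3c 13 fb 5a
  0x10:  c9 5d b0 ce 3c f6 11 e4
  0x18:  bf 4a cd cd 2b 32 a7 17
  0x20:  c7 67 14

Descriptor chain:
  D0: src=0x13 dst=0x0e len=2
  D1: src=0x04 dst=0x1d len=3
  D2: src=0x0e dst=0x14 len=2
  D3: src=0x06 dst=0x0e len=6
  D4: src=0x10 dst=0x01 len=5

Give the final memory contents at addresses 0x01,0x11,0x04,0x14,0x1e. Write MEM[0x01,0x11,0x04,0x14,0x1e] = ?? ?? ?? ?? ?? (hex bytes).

MEM[0x01,0x11,0x04,0x14,0x1e] = 96 dc 55 ce 41

D0: mem[0x0e..0x0f] <- [ce 3c]
D1: mem[0x1d..0x1f] <- [12 41 a3]
D2: mem[0x14..0x15] <- [ce 3c]
D3: mem[0x0e..0x13] <- [a3 83 96 dc 20 55]
D4: mem[0x01..0x05] <- [96 dc 20 55 ce]
query mem[0x01]=0x96, mem[0x11]=0xdc, mem[0x04]=0x55, mem[0x14]=0xce, mem[0x1e]=0x41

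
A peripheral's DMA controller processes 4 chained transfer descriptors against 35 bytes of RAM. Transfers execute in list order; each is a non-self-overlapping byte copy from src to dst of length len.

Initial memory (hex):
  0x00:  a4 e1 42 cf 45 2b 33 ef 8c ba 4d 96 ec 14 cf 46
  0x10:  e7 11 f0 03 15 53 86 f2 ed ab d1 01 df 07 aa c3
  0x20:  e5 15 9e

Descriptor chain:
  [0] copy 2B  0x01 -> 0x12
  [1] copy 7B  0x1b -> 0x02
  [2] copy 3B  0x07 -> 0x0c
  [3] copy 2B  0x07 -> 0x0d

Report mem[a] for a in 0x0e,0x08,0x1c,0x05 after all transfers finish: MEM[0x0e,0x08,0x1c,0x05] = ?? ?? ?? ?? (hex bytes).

[0] 0x01->0x12 len=2 : e1 42
[1] 0x1b->0x02 len=7 : 01 df 07 aa c3 e5 15
[2] 0x07->0x0c len=3 : e5 15 ba
[3] 0x07->0x0d len=2 : e5 15
query mem[0x0e]=0x15, mem[0x08]=0x15, mem[0x1c]=0xdf, mem[0x05]=0xaa

MEM[0x0e,0x08,0x1c,0x05] = 15 15 df aa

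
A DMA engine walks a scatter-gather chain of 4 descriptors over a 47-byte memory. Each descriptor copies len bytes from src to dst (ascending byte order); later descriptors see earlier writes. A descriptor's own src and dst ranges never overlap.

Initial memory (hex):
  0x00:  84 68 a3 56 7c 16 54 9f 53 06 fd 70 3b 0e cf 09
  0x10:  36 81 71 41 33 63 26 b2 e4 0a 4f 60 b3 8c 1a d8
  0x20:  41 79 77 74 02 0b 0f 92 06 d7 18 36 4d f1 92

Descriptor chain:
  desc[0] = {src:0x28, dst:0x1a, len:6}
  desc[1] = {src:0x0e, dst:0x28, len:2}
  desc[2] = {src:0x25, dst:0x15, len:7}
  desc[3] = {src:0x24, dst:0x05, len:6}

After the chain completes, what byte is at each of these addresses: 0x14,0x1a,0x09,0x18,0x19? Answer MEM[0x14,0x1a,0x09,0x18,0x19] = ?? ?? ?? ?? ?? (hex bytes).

#0 dst[0x1a+6] := {0x06,0xd7,0x18,0x36,0x4d,0xf1}
#1 dst[0x28+2] := {0xcf,0x09}
#2 dst[0x15+7] := {0x0b,0x0f,0x92,0xcf,0x09,0x18,0x36}
#3 dst[0x05+6] := {0x02,0x0b,0x0f,0x92,0xcf,0x09}
query mem[0x14]=0x33, mem[0x1a]=0x18, mem[0x09]=0xcf, mem[0x18]=0xcf, mem[0x19]=0x09

MEM[0x14,0x1a,0x09,0x18,0x19] = 33 18 cf cf 09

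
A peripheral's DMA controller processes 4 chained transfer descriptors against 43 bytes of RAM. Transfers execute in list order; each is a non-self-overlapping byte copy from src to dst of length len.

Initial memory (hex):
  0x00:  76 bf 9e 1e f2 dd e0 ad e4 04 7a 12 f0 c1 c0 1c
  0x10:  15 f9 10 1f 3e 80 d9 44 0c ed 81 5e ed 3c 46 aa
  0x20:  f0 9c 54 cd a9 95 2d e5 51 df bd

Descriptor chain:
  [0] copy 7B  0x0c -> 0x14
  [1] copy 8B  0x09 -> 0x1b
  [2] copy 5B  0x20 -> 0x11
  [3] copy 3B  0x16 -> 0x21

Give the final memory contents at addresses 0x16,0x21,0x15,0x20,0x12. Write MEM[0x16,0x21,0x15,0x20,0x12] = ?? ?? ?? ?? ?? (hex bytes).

MEM[0x16,0x21,0x15,0x20,0x12] = c0 c0 a9 c0 1c

#0 dst[0x14+7] := {0xf0,0xc1,0xc0,0x1c,0x15,0xf9,0x10}
#1 dst[0x1b+8] := {0x04,0x7a,0x12,0xf0,0xc1,0xc0,0x1c,0x15}
#2 dst[0x11+5] := {0xc0,0x1c,0x15,0xcd,0xa9}
#3 dst[0x21+3] := {0xc0,0x1c,0x15}
query mem[0x16]=0xc0, mem[0x21]=0xc0, mem[0x15]=0xa9, mem[0x20]=0xc0, mem[0x12]=0x1c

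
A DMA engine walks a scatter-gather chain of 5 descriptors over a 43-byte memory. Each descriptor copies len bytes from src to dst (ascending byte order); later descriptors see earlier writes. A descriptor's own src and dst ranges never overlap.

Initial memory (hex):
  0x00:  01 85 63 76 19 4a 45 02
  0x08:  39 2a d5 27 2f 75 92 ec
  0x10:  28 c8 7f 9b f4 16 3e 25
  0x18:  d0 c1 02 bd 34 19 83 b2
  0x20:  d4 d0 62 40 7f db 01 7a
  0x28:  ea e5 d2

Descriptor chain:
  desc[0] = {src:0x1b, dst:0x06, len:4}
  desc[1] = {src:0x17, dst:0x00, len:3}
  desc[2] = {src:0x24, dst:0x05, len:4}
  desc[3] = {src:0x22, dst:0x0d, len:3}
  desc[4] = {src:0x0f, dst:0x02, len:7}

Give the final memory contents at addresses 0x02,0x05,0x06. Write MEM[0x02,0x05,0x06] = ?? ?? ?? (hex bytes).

MEM[0x02,0x05,0x06] = 7f 7f 9b

[0] 0x1b->0x06 len=4 : bd 34 19 83
[1] 0x17->0x00 len=3 : 25 d0 c1
[2] 0x24->0x05 len=4 : 7f db 01 7a
[3] 0x22->0x0d len=3 : 62 40 7f
[4] 0x0f->0x02 len=7 : 7f 28 c8 7f 9b f4 16
query mem[0x02]=0x7f, mem[0x05]=0x7f, mem[0x06]=0x9b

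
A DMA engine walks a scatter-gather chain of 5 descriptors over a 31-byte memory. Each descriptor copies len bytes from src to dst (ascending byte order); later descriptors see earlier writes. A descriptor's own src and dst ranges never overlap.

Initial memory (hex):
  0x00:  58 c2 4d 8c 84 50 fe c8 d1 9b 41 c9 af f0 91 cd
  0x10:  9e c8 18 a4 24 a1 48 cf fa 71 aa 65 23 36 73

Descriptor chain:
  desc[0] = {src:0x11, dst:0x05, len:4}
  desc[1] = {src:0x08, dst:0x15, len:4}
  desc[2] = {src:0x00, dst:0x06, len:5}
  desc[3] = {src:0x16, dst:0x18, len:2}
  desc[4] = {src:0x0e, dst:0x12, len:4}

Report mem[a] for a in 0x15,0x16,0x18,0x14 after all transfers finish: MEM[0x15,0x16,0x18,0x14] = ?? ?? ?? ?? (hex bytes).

MEM[0x15,0x16,0x18,0x14] = c8 9b 9b 9e

[0] 0x11->0x05 len=4 : c8 18 a4 24
[1] 0x08->0x15 len=4 : 24 9b 41 c9
[2] 0x00->0x06 len=5 : 58 c2 4d 8c 84
[3] 0x16->0x18 len=2 : 9b 41
[4] 0x0e->0x12 len=4 : 91 cd 9e c8
query mem[0x15]=0xc8, mem[0x16]=0x9b, mem[0x18]=0x9b, mem[0x14]=0x9e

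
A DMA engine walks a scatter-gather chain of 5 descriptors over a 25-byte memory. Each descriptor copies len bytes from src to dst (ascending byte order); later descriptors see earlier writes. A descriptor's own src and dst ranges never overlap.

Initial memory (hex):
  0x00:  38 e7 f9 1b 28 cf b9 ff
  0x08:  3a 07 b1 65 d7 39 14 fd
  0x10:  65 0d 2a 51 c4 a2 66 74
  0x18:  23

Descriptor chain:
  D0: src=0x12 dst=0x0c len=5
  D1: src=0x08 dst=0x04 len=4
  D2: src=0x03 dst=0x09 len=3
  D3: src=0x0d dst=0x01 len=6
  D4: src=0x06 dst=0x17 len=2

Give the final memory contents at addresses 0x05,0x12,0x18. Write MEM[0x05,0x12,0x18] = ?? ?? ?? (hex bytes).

#0 dst[0x0c+5] := {0x2a,0x51,0xc4,0xa2,0x66}
#1 dst[0x04+4] := {0x3a,0x07,0xb1,0x65}
#2 dst[0x09+3] := {0x1b,0x3a,0x07}
#3 dst[0x01+6] := {0x51,0xc4,0xa2,0x66,0x0d,0x2a}
#4 dst[0x17+2] := {0x2a,0x65}
query mem[0x05]=0x0d, mem[0x12]=0x2a, mem[0x18]=0x65

MEM[0x05,0x12,0x18] = 0d 2a 65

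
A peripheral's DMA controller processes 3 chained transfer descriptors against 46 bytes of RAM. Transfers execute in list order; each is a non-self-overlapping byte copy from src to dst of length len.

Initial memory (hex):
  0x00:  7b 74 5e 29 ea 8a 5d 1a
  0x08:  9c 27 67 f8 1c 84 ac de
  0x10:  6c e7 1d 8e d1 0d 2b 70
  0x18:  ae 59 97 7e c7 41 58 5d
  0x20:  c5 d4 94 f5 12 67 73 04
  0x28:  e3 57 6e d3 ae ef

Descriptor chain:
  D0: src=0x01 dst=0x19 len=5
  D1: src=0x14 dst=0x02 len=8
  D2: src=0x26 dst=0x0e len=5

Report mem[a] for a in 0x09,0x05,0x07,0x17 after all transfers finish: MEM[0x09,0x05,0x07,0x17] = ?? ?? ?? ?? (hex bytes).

[0] 0x01->0x19 len=5 : 74 5e 29 ea 8a
[1] 0x14->0x02 len=8 : d1 0d 2b 70 ae 74 5e 29
[2] 0x26->0x0e len=5 : 73 04 e3 57 6e
query mem[0x09]=0x29, mem[0x05]=0x70, mem[0x07]=0x74, mem[0x17]=0x70

MEM[0x09,0x05,0x07,0x17] = 29 70 74 70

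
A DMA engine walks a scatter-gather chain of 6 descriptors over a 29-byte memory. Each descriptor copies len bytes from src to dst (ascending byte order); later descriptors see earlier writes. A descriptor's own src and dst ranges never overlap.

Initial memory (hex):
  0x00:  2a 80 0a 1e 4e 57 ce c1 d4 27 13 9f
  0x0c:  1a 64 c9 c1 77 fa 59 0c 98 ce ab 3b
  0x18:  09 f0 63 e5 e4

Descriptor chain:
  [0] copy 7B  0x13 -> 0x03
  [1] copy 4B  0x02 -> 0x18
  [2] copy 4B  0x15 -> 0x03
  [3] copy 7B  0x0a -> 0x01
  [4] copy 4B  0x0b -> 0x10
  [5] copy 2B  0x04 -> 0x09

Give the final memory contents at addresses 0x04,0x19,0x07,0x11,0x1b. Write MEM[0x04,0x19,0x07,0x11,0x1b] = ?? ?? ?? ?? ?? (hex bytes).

[0] 0x13->0x03 len=7 : 0c 98 ce ab 3b 09 f0
[1] 0x02->0x18 len=4 : 0a 0c 98 ce
[2] 0x15->0x03 len=4 : ce ab 3b 0a
[3] 0x0a->0x01 len=7 : 13 9f 1a 64 c9 c1 77
[4] 0x0b->0x10 len=4 : 9f 1a 64 c9
[5] 0x04->0x09 len=2 : 64 c9
query mem[0x04]=0x64, mem[0x19]=0x0c, mem[0x07]=0x77, mem[0x11]=0x1a, mem[0x1b]=0xce

MEM[0x04,0x19,0x07,0x11,0x1b] = 64 0c 77 1a ce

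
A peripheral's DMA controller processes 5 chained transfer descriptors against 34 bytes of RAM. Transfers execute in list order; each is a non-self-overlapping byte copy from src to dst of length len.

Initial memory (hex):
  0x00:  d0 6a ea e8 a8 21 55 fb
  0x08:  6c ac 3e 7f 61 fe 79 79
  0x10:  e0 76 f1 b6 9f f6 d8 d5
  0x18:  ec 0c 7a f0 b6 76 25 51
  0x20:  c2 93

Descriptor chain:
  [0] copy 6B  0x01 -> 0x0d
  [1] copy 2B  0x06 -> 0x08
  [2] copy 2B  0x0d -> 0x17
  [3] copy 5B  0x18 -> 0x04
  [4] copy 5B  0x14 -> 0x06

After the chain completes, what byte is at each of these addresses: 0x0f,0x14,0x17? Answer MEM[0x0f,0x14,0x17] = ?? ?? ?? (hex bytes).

MEM[0x0f,0x14,0x17] = e8 9f 6a

  after D0: wrote 6B at 0x0d = 6aeae8a82155
  after D1: wrote 2B at 0x08 = 55fb
  after D2: wrote 2B at 0x17 = 6aea
  after D3: wrote 5B at 0x04 = ea0c7af0b6
  after D4: wrote 5B at 0x06 = 9ff6d86aea
query mem[0x0f]=0xe8, mem[0x14]=0x9f, mem[0x17]=0x6a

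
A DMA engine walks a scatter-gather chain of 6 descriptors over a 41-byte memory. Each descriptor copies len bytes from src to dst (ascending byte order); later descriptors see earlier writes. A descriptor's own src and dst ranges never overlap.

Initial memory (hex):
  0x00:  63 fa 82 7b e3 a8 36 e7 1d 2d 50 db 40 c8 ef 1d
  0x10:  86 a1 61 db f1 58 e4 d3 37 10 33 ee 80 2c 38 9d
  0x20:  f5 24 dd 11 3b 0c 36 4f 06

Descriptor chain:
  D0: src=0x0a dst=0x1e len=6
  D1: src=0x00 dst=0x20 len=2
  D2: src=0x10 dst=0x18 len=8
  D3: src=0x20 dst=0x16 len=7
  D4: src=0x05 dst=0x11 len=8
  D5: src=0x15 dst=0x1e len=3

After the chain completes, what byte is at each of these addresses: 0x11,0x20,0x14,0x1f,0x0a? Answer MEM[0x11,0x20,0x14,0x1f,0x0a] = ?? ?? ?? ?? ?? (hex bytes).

MEM[0x11,0x20,0x14,0x1f,0x0a] = a8 db 1d 50 50

D0: mem[0x1e..0x23] <- [50 db 40 c8 ef 1d]
D1: mem[0x20..0x21] <- [63 fa]
D2: mem[0x18..0x1f] <- [86 a1 61 db f1 58 e4 d3]
D3: mem[0x16..0x1c] <- [63 fa ef 1d 3b 0c 36]
D4: mem[0x11..0x18] <- [a8 36 e7 1d 2d 50 db 40]
D5: mem[0x1e..0x20] <- [2d 50 db]
query mem[0x11]=0xa8, mem[0x20]=0xdb, mem[0x14]=0x1d, mem[0x1f]=0x50, mem[0x0a]=0x50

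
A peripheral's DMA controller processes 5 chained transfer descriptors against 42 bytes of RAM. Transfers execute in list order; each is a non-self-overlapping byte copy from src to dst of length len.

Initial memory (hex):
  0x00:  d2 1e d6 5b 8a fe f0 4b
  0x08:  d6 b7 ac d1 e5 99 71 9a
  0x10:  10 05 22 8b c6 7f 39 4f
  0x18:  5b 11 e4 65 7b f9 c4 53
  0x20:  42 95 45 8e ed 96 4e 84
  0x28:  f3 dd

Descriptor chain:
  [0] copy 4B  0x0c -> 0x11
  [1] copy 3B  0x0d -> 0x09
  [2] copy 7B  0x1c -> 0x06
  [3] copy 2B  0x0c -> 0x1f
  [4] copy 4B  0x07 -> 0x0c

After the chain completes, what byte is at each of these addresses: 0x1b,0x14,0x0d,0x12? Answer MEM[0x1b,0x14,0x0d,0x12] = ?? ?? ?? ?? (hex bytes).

MEM[0x1b,0x14,0x0d,0x12] = 65 9a c4 99

#0 dst[0x11+4] := {0xe5,0x99,0x71,0x9a}
#1 dst[0x09+3] := {0x99,0x71,0x9a}
#2 dst[0x06+7] := {0x7b,0xf9,0xc4,0x53,0x42,0x95,0x45}
#3 dst[0x1f+2] := {0x45,0x99}
#4 dst[0x0c+4] := {0xf9,0xc4,0x53,0x42}
query mem[0x1b]=0x65, mem[0x14]=0x9a, mem[0x0d]=0xc4, mem[0x12]=0x99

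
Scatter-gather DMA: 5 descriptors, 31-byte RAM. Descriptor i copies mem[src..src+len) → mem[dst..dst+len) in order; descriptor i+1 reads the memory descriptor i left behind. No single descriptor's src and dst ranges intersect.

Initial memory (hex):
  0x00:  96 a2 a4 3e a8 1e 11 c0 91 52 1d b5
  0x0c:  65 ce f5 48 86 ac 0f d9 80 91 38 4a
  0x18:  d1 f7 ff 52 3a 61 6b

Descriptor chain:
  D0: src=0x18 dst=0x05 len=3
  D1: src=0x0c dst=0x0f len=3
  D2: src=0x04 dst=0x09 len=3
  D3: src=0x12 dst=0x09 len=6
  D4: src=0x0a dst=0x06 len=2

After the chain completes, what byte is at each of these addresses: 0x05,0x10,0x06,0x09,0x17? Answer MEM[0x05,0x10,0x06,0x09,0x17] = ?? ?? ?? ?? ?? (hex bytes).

MEM[0x05,0x10,0x06,0x09,0x17] = d1 ce d9 0f 4a

D0: mem[0x05..0x07] <- [d1 f7 ff]
D1: mem[0x0f..0x11] <- [65 ce f5]
D2: mem[0x09..0x0b] <- [a8 d1 f7]
D3: mem[0x09..0x0e] <- [0f d9 80 91 38 4a]
D4: mem[0x06..0x07] <- [d9 80]
query mem[0x05]=0xd1, mem[0x10]=0xce, mem[0x06]=0xd9, mem[0x09]=0x0f, mem[0x17]=0x4a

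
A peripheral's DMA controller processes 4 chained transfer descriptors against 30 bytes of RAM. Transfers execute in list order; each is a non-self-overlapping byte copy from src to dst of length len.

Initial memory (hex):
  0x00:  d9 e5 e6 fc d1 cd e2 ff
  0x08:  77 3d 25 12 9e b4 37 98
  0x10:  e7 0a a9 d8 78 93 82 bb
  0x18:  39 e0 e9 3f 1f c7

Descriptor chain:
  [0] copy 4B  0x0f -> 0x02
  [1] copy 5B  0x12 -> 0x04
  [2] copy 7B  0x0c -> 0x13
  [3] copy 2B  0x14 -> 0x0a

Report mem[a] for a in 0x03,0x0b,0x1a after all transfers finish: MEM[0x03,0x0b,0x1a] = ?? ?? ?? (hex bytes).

MEM[0x03,0x0b,0x1a] = e7 37 e9

#0 dst[0x02+4] := {0x98,0xe7,0x0a,0xa9}
#1 dst[0x04+5] := {0xa9,0xd8,0x78,0x93,0x82}
#2 dst[0x13+7] := {0x9e,0xb4,0x37,0x98,0xe7,0x0a,0xa9}
#3 dst[0x0a+2] := {0xb4,0x37}
query mem[0x03]=0xe7, mem[0x0b]=0x37, mem[0x1a]=0xe9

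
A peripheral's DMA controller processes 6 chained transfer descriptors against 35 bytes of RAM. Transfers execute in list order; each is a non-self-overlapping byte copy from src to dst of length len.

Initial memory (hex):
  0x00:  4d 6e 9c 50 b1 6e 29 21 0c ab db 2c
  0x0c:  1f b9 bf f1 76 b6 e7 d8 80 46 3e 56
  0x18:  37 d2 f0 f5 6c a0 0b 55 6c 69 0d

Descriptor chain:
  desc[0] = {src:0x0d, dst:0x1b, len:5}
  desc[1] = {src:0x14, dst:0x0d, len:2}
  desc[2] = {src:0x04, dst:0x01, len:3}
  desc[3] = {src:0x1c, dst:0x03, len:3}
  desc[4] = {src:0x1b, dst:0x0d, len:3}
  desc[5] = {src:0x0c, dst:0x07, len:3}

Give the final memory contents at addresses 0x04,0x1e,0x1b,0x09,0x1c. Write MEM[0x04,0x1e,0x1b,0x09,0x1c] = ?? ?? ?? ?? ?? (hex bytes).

[0] 0x0d->0x1b len=5 : b9 bf f1 76 b6
[1] 0x14->0x0d len=2 : 80 46
[2] 0x04->0x01 len=3 : b1 6e 29
[3] 0x1c->0x03 len=3 : bf f1 76
[4] 0x1b->0x0d len=3 : b9 bf f1
[5] 0x0c->0x07 len=3 : 1f b9 bf
query mem[0x04]=0xf1, mem[0x1e]=0x76, mem[0x1b]=0xb9, mem[0x09]=0xbf, mem[0x1c]=0xbf

MEM[0x04,0x1e,0x1b,0x09,0x1c] = f1 76 b9 bf bf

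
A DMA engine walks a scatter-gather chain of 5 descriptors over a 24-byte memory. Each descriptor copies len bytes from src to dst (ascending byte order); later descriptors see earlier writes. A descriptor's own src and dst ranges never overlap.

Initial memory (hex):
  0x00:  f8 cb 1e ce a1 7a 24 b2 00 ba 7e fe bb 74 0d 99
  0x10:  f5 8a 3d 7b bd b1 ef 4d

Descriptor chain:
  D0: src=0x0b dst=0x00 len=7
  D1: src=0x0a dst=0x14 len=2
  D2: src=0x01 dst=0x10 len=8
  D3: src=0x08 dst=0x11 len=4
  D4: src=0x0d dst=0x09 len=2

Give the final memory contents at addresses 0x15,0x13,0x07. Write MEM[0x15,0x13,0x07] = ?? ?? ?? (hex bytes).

D0: mem[0x00..0x06] <- [fe bb 74 0d 99 f5 8a]
D1: mem[0x14..0x15] <- [7e fe]
D2: mem[0x10..0x17] <- [bb 74 0d 99 f5 8a b2 00]
D3: mem[0x11..0x14] <- [00 ba 7e fe]
D4: mem[0x09..0x0a] <- [74 0d]
query mem[0x15]=0x8a, mem[0x13]=0x7e, mem[0x07]=0xb2

MEM[0x15,0x13,0x07] = 8a 7e b2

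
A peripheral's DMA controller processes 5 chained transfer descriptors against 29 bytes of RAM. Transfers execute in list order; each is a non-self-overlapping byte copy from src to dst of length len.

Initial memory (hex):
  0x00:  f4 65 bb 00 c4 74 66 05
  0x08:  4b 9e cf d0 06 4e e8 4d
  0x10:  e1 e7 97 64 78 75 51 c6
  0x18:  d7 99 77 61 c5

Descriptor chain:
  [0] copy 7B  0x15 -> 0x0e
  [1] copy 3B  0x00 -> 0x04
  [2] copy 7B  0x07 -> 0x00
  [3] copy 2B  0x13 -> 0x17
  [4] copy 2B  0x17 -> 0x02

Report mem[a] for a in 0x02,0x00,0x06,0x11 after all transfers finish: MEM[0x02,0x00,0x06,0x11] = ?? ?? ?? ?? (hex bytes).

#0 dst[0x0e+7] := {0x75,0x51,0xc6,0xd7,0x99,0x77,0x61}
#1 dst[0x04+3] := {0xf4,0x65,0xbb}
#2 dst[0x00+7] := {0x05,0x4b,0x9e,0xcf,0xd0,0x06,0x4e}
#3 dst[0x17+2] := {0x77,0x61}
#4 dst[0x02+2] := {0x77,0x61}
query mem[0x02]=0x77, mem[0x00]=0x05, mem[0x06]=0x4e, mem[0x11]=0xd7

MEM[0x02,0x00,0x06,0x11] = 77 05 4e d7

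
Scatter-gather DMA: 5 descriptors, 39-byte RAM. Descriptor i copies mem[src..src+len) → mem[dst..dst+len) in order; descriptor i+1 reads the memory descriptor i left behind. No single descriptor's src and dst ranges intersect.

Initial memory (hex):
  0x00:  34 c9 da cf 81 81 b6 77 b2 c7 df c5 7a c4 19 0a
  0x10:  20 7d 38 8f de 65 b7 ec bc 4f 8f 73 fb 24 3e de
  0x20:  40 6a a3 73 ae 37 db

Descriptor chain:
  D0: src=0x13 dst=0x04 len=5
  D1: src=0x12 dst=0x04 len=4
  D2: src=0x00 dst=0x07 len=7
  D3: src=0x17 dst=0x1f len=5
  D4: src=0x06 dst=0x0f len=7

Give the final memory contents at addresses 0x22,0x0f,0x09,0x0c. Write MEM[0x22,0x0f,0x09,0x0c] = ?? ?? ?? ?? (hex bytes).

MEM[0x22,0x0f,0x09,0x0c] = 8f de da 8f

[0] 0x13->0x04 len=5 : 8f de 65 b7 ec
[1] 0x12->0x04 len=4 : 38 8f de 65
[2] 0x00->0x07 len=7 : 34 c9 da cf 38 8f de
[3] 0x17->0x1f len=5 : ec bc 4f 8f 73
[4] 0x06->0x0f len=7 : de 34 c9 da cf 38 8f
query mem[0x22]=0x8f, mem[0x0f]=0xde, mem[0x09]=0xda, mem[0x0c]=0x8f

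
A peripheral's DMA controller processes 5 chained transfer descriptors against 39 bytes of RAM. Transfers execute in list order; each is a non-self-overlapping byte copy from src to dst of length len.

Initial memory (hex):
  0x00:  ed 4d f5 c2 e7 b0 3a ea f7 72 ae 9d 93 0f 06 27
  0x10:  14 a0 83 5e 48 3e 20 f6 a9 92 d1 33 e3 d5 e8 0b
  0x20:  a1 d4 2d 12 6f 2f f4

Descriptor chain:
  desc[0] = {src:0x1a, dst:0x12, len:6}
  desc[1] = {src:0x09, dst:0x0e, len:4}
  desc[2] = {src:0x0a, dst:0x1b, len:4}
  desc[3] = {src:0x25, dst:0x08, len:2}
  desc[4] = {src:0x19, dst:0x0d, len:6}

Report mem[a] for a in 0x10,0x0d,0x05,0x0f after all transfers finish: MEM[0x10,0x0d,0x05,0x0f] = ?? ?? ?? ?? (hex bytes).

MEM[0x10,0x0d,0x05,0x0f] = 9d 92 b0 ae

#0 dst[0x12+6] := {0xd1,0x33,0xe3,0xd5,0xe8,0x0b}
#1 dst[0x0e+4] := {0x72,0xae,0x9d,0x93}
#2 dst[0x1b+4] := {0xae,0x9d,0x93,0x0f}
#3 dst[0x08+2] := {0x2f,0xf4}
#4 dst[0x0d+6] := {0x92,0xd1,0xae,0x9d,0x93,0x0f}
query mem[0x10]=0x9d, mem[0x0d]=0x92, mem[0x05]=0xb0, mem[0x0f]=0xae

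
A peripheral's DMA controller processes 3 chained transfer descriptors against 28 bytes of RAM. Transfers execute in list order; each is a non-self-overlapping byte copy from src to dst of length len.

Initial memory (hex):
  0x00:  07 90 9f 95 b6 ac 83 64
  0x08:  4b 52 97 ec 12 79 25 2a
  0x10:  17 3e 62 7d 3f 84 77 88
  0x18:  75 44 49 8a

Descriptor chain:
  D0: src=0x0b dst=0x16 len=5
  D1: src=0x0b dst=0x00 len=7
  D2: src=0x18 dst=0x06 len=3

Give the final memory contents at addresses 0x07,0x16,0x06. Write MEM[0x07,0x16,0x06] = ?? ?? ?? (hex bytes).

  after D0: wrote 5B at 0x16 = ec1279252a
  after D1: wrote 7B at 0x00 = ec1279252a173e
  after D2: wrote 3B at 0x06 = 79252a
query mem[0x07]=0x25, mem[0x16]=0xec, mem[0x06]=0x79

MEM[0x07,0x16,0x06] = 25 ec 79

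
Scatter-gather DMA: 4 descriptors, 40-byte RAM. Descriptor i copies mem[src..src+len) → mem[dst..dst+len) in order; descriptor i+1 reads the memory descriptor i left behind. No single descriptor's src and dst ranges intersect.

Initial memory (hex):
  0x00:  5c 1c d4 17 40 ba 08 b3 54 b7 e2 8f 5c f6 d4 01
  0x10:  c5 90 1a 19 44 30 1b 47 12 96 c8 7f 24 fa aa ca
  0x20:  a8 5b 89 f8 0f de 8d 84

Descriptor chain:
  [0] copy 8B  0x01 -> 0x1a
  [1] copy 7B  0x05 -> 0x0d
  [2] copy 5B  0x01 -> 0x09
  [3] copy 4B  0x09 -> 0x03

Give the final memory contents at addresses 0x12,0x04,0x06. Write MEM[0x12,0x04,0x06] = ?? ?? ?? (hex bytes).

MEM[0x12,0x04,0x06] = e2 d4 40

[0] 0x01->0x1a len=8 : 1c d4 17 40 ba 08 b3 54
[1] 0x05->0x0d len=7 : ba 08 b3 54 b7 e2 8f
[2] 0x01->0x09 len=5 : 1c d4 17 40 ba
[3] 0x09->0x03 len=4 : 1c d4 17 40
query mem[0x12]=0xe2, mem[0x04]=0xd4, mem[0x06]=0x40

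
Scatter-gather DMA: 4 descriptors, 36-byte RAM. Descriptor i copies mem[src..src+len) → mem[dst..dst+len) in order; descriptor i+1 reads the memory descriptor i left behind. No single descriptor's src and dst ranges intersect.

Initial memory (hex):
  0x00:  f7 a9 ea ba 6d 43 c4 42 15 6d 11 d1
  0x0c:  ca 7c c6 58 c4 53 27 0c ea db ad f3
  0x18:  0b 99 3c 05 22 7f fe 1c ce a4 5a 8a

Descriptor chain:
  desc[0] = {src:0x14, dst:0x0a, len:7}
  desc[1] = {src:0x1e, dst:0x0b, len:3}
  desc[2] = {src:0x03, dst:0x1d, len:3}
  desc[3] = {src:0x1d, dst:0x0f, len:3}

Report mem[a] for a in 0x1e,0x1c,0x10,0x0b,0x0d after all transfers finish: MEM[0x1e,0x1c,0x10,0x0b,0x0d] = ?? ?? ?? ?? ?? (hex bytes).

[0] 0x14->0x0a len=7 : ea db ad f3 0b 99 3c
[1] 0x1e->0x0b len=3 : fe 1c ce
[2] 0x03->0x1d len=3 : ba 6d 43
[3] 0x1d->0x0f len=3 : ba 6d 43
query mem[0x1e]=0x6d, mem[0x1c]=0x22, mem[0x10]=0x6d, mem[0x0b]=0xfe, mem[0x0d]=0xce

MEM[0x1e,0x1c,0x10,0x0b,0x0d] = 6d 22 6d fe ce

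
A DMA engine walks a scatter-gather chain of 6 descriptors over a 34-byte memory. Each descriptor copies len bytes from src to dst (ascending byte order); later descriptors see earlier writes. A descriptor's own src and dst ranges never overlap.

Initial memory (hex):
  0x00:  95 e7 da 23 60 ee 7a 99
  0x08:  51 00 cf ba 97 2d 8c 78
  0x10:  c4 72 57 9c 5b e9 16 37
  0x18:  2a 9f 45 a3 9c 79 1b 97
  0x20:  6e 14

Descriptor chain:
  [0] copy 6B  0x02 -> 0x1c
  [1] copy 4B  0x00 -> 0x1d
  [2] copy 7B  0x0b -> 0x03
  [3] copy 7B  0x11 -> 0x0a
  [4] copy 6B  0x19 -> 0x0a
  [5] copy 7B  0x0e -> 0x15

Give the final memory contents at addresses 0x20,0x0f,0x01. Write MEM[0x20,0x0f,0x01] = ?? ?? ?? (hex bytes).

MEM[0x20,0x0f,0x01] = 23 e7 e7

#0 dst[0x1c+6] := {0xda,0x23,0x60,0xee,0x7a,0x99}
#1 dst[0x1d+4] := {0x95,0xe7,0xda,0x23}
#2 dst[0x03+7] := {0xba,0x97,0x2d,0x8c,0x78,0xc4,0x72}
#3 dst[0x0a+7] := {0x72,0x57,0x9c,0x5b,0xe9,0x16,0x37}
#4 dst[0x0a+6] := {0x9f,0x45,0xa3,0xda,0x95,0xe7}
#5 dst[0x15+7] := {0x95,0xe7,0x37,0x72,0x57,0x9c,0x5b}
query mem[0x20]=0x23, mem[0x0f]=0xe7, mem[0x01]=0xe7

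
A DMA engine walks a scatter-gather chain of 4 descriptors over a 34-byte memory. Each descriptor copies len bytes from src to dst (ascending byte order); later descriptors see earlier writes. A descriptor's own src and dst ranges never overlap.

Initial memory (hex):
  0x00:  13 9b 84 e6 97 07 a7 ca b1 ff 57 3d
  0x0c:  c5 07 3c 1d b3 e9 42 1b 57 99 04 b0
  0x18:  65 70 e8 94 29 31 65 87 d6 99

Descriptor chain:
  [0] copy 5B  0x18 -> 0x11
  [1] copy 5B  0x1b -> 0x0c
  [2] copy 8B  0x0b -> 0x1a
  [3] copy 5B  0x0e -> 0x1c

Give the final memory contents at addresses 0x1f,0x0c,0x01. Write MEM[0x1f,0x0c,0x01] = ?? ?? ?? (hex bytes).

MEM[0x1f,0x0c,0x01] = 65 94 9b

[0] 0x18->0x11 len=5 : 65 70 e8 94 29
[1] 0x1b->0x0c len=5 : 94 29 31 65 87
[2] 0x0b->0x1a len=8 : 3d 94 29 31 65 87 65 70
[3] 0x0e->0x1c len=5 : 31 65 87 65 70
query mem[0x1f]=0x65, mem[0x0c]=0x94, mem[0x01]=0x9b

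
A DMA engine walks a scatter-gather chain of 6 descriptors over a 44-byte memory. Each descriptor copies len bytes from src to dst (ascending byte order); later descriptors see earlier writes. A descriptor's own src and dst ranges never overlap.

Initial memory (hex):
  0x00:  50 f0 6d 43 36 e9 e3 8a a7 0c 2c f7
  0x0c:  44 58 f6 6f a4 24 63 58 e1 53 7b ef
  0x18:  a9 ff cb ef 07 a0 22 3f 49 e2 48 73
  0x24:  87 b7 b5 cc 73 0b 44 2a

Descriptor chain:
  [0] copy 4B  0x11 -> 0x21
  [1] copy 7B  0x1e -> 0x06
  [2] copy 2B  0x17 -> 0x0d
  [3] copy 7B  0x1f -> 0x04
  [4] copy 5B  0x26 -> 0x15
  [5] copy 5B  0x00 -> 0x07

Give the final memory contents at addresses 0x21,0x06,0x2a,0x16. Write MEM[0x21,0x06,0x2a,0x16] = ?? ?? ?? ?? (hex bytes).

D0: mem[0x21..0x24] <- [24 63 58 e1]
D1: mem[0x06..0x0c] <- [22 3f 49 24 63 58 e1]
D2: mem[0x0d..0x0e] <- [ef a9]
D3: mem[0x04..0x0a] <- [3f 49 24 63 58 e1 b7]
D4: mem[0x15..0x19] <- [b5 cc 73 0b 44]
D5: mem[0x07..0x0b] <- [50 f0 6d 43 3f]
query mem[0x21]=0x24, mem[0x06]=0x24, mem[0x2a]=0x44, mem[0x16]=0xcc

MEM[0x21,0x06,0x2a,0x16] = 24 24 44 cc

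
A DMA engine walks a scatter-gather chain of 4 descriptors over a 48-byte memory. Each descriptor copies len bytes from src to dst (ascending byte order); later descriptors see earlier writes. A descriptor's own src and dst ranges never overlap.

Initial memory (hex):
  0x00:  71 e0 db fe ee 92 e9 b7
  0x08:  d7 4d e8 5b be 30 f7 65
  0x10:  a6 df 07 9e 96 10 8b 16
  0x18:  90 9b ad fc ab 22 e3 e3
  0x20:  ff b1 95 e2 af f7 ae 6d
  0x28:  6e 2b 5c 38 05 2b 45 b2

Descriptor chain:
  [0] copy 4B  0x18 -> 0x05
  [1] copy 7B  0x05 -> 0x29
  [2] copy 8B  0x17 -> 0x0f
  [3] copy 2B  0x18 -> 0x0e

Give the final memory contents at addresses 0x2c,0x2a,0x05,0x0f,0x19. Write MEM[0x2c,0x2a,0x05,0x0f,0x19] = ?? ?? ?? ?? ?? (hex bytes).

MEM[0x2c,0x2a,0x05,0x0f,0x19] = fc 9b 90 9b 9b

  after D0: wrote 4B at 0x05 = 909badfc
  after D1: wrote 7B at 0x29 = 909badfc4de85b
  after D2: wrote 8B at 0x0f = 16909badfcab22e3
  after D3: wrote 2B at 0x0e = 909b
query mem[0x2c]=0xfc, mem[0x2a]=0x9b, mem[0x05]=0x90, mem[0x0f]=0x9b, mem[0x19]=0x9b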